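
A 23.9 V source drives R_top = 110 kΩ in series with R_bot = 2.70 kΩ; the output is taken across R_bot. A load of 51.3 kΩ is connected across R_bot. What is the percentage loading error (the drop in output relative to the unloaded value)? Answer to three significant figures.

The divider's output (Thévenin) resistance is R_top‖R_bot = 2.635 kΩ.
Fractional drop under load = R_th/(R_th + R_L) = 2.635 / (2.635 + 51.3) = 0.04886.
So the output falls by 4.89 %.

4.89 %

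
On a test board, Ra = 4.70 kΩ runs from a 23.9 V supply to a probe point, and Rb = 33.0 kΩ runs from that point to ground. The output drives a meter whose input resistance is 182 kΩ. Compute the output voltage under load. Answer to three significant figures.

The load sits in parallel with Rb: Rb‖R_L = (33.0 × 182) / (33.0 + 182) = 27.93 kΩ.
V_out = 23.9 × 27.93 / (4.70 + 27.93) = 23.9 × 27.93/32.63 = 20.5 V.

V_out ≈ 20.5 V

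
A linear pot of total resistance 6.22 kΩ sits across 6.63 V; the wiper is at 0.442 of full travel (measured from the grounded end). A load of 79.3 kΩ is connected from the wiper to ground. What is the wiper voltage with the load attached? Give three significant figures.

The wiper splits the pot into (1−α)R = 3.471 kΩ above and αR = 2.749 kΩ below.
Lower section ‖ load = 2.657 kΩ.
V_wiper = 6.63 × 2.657/(3.471 + 2.657) = 2.87 V.

V ≈ 2.87 V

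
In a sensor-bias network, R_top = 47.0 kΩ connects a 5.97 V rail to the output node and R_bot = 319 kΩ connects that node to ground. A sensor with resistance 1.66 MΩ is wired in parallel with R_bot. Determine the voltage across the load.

V_out ≈ 5.08 V

The load sits in parallel with R_bot: R_bot‖R_L = (319 × 1660) / (319 + 1660) = 267.6 kΩ.
V_out = 5.97 × 267.6 / (47.0 + 267.6) = 5.97 × 267.6/314.6 = 5.08 V.
(Unloaded it would have been 5.20 V.)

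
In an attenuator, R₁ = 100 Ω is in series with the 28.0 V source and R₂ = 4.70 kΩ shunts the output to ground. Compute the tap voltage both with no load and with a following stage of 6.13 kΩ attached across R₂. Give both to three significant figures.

Open-circuit: V = 28.0 × 4700/(100 + 4700) = 27.4 V.
With the load, R₂ becomes R₂‖R_L = 2660 Ω, so V = 28.0 × 2660/2760 = 27.0 V.

Unloaded: 27.4 V; loaded: 27.0 V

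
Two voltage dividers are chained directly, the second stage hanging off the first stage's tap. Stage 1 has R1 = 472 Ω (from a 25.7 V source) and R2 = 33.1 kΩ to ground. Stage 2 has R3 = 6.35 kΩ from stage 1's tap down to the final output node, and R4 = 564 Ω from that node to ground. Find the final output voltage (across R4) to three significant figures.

Stage 2 presents R3+R4 = 6914 Ω as a load on stage 1's tap.
Stage 1's lower leg becomes R2‖(R3+R4) = 5719 Ω, so V_mid = 25.7 × 5719/6191 = 23.74 V.
Stage 2 is itself unloaded: V_out = V_mid × R4/(R3+R4) = 23.74 × 564/6914 = 1.94 V.

V_out ≈ 1.94 V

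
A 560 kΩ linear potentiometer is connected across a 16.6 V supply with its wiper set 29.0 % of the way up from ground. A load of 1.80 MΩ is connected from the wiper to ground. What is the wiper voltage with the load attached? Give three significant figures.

V ≈ 4.52 V

The wiper splits the pot into (1−α)R = 397.6 kΩ above and αR = 162.4 kΩ below.
Lower section ‖ load = 149.0 kΩ.
V_wiper = 16.6 × 149.0/(397.6 + 149.0) = 4.52 V.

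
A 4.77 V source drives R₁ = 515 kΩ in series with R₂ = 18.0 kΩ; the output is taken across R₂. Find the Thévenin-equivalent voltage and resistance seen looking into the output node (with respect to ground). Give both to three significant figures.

V_th is the open-circuit tap voltage: 4.77 × 18.0/(515 + 18.0) = 0.161 V.
With the supply zeroed, R₁ and R₂ appear in parallel from the tap: R_th = R₁‖R₂ = (515 × 18.0)/533.0 = 17.4 kΩ.

V_th = 0.161 V, R_th = 17.4 kΩ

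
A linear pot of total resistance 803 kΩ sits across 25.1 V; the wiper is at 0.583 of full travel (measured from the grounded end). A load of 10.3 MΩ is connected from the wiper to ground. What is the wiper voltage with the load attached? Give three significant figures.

V ≈ 14.4 V

The wiper splits the pot into (1−α)R = 334.9 kΩ above and αR = 468.1 kΩ below.
Lower section ‖ load = 447.8 kΩ.
V_wiper = 25.1 × 447.8/(334.9 + 447.8) = 14.4 V.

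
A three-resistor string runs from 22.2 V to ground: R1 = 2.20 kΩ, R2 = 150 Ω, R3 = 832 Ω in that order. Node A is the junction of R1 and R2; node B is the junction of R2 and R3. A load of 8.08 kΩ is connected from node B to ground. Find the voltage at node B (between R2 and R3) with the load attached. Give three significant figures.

V ≈ 5.39 V

At node B, R3 is in parallel with the load: R3‖R_L = 754.3 Ω.
Below node A the resistance is R2 + (R3‖R_L) = 904.3 Ω, so V_A = 22.2 × 904.3/3104 = 6.467 V.
Then V_B = V_A × (R3‖R_L)/(R2 + R3‖R_L) = 6.467 × 754.3/904.3 = 5.39 V.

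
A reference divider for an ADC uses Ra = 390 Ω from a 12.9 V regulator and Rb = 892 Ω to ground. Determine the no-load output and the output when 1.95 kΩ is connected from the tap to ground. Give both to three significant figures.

Unloaded: 8.98 V; loaded: 7.88 V

Open-circuit: V = 12.9 × 892/(390 + 892) = 8.98 V.
With the load, Rb becomes Rb‖R_L = 612.0 Ω, so V = 12.9 × 612.0/1002 = 7.88 V.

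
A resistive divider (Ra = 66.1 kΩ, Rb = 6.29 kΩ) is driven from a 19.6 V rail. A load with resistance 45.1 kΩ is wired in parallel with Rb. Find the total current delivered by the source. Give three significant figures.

I ≈ 0.274 mA

Rb‖R_L = 5.520 kΩ, so the source sees Ra + Rb‖R_L = 71.62 kΩ.
I = 19.6 V / 71.62 kΩ = 0.274 mA.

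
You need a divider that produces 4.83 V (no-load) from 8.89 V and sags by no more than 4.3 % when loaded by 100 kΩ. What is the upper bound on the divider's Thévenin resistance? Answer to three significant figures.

Loading drop = R_th/(R_th + R_L) ≤ 0.0430, so R_th ≤ R_L · ε/(1−ε) = 100 kΩ × 0.0430/0.9570 = 4.49 kΩ.
(Any R1, R2 with R2/(R1+R2) = 0.543 and R1‖R2 ≤ 4.49 kΩ will meet the spec.)

R_th ≤ 4.49 kΩ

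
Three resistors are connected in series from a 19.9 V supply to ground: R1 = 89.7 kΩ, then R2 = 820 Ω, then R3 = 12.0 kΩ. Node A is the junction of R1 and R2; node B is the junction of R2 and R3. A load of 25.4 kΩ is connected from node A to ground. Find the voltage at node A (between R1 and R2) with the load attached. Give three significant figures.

V ≈ 1.73 V

Below node A the series string R2+R3 = 12820 Ω sits in parallel with the 25400 Ω load: 8520 Ω.
V_A = 19.9 × 8520/(89700 + 8520) = 1.73 V.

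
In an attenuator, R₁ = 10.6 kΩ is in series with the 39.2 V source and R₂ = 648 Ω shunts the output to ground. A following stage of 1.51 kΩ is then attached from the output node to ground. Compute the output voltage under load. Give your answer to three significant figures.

The load sits in parallel with R₂: R₂‖R_L = (648 × 1510) / (648 + 1510) = 453.4 Ω.
V_out = 39.2 × 453.4 / (10600 + 453.4) = 39.2 × 453.4/11050 = 1.61 V.
(Unloaded it would have been 2.26 V.)

V_out ≈ 1.61 V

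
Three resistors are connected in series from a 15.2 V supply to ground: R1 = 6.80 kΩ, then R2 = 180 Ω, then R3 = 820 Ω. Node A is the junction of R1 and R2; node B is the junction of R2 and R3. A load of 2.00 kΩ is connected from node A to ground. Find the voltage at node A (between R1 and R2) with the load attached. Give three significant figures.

Below node A the series string R2+R3 = 1000 Ω sits in parallel with the 2000 Ω load: 666.7 Ω.
V_A = 15.2 × 666.7/(6800 + 666.7) = 1.36 V.

V ≈ 1.36 V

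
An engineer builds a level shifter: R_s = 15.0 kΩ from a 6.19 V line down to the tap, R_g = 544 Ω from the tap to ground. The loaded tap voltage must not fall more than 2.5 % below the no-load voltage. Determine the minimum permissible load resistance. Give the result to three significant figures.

R_L(min) ≈ 20.5 kΩ

Output resistance R_th = R_s‖R_g = (15000 × 544)/15540 = 525.0 Ω.
The fractional drop is R_th/(R_th + R_L); requiring this ≤ 0.0250 gives R_L ≥ R_th(1/0.0250 − 1) = 525.0 × 39.00 = 20.5 kΩ.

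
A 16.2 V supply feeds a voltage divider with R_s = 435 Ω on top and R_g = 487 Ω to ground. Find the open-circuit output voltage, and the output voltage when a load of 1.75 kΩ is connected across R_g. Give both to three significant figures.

Open-circuit: V = 16.2 × 487/(435 + 487) = 8.56 V.
With the load, R_g becomes R_g‖R_L = 381.0 Ω, so V = 16.2 × 381.0/816.0 = 7.56 V.

Unloaded: 8.56 V; loaded: 7.56 V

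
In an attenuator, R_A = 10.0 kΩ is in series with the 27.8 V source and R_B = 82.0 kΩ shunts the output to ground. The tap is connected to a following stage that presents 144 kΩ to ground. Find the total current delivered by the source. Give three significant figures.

I ≈ 0.447 mA

R_B‖R_L = 52.25 kΩ, so the source sees R_A + R_B‖R_L = 62.25 kΩ.
I = 27.8 V / 62.25 kΩ = 0.447 mA.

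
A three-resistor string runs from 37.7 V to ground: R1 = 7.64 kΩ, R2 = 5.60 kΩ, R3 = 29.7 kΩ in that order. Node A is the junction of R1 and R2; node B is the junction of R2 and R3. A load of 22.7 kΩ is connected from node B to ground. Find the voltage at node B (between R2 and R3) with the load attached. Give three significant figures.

At node B, R3 is in parallel with the load: R3‖R_L = 12.87 kΩ.
Below node A the resistance is R2 + (R3‖R_L) = 18.47 kΩ, so V_A = 37.7 × 18.47/26.11 = 26.67 V.
Then V_B = V_A × (R3‖R_L)/(R2 + R3‖R_L) = 26.67 × 12.87/18.47 = 18.6 V.

V ≈ 18.6 V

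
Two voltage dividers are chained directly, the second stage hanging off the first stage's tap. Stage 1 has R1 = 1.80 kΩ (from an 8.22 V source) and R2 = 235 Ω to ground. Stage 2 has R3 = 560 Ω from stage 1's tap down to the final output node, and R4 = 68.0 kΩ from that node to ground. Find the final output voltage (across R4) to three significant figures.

Stage 2 presents R3+R4 = 68560 Ω as a load on stage 1's tap.
Stage 1's lower leg becomes R2‖(R3+R4) = 234.2 Ω, so V_mid = 8.22 × 234.2/2034 = 0.9464 V.
Stage 2 is itself unloaded: V_out = V_mid × R4/(R3+R4) = 0.9464 × 68000/68560 = 0.939 V.

V_out ≈ 0.939 V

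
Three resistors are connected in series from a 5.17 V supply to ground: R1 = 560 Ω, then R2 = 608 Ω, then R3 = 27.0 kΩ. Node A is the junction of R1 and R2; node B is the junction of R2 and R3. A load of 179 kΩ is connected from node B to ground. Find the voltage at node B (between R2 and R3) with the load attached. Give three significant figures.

At node B, R3 is in parallel with the load: R3‖R_L = 23460 Ω.
Below node A the resistance is R2 + (R3‖R_L) = 24070 Ω, so V_A = 5.17 × 24070/24630 = 5.052 V.
Then V_B = V_A × (R3‖R_L)/(R2 + R3‖R_L) = 5.052 × 23460/24070 = 4.92 V.

V ≈ 4.92 V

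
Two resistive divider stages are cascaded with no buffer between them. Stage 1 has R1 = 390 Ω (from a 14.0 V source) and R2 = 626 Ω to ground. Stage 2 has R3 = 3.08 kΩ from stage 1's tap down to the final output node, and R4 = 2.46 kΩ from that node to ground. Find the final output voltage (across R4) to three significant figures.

Stage 2 presents R3+R4 = 5540 Ω as a load on stage 1's tap.
Stage 1's lower leg becomes R2‖(R3+R4) = 562.4 Ω, so V_mid = 14.0 × 562.4/952.4 = 8.267 V.
Stage 2 is itself unloaded: V_out = V_mid × R4/(R3+R4) = 8.267 × 2460/5540 = 3.67 V.

V_out ≈ 3.67 V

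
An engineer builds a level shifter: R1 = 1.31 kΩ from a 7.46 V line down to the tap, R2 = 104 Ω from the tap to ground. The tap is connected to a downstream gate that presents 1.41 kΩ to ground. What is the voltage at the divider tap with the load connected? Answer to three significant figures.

The load sits in parallel with R2: R2‖R_L = (104 × 1410) / (104 + 1410) = 96.86 Ω.
V_out = 7.46 × 96.86 / (1310 + 96.86) = 7.46 × 96.86/1407 = 0.514 V.

V_out ≈ 0.514 V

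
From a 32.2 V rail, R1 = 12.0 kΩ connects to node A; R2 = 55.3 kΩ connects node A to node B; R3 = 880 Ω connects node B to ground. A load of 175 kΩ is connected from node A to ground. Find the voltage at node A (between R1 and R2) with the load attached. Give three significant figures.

Below node A the series string R2+R3 = 56180 Ω sits in parallel with the 175000 Ω load: 42530 Ω.
V_A = 32.2 × 42530/(12000 + 42530) = 25.1 V.

V ≈ 25.1 V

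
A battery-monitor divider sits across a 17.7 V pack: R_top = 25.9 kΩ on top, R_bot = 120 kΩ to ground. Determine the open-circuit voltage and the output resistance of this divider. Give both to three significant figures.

V_th is the open-circuit tap voltage: 17.7 × 120/(25.9 + 120) = 14.6 V.
With the supply zeroed, R_top and R_bot appear in parallel from the tap: R_th = R_top‖R_bot = (25.9 × 120)/145.9 = 21.3 kΩ.

V_th = 14.6 V, R_th = 21.3 kΩ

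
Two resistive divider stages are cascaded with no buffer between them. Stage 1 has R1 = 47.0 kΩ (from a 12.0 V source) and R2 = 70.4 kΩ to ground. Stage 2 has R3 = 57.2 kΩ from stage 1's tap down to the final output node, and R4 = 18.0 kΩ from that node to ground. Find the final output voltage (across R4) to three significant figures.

Stage 2 presents R3+R4 = 75.20 kΩ as a load on stage 1's tap.
Stage 1's lower leg becomes R2‖(R3+R4) = 36.36 kΩ, so V_mid = 12.0 × 36.36/83.36 = 5.234 V.
Stage 2 is itself unloaded: V_out = V_mid × R4/(R3+R4) = 5.234 × 18.0/75.20 = 1.25 V.

V_out ≈ 1.25 V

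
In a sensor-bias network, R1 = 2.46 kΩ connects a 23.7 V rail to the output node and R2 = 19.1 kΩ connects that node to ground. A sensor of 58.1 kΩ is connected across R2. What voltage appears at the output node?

The load sits in parallel with R2: R2‖R_L = (19.1 × 58.1) / (19.1 + 58.1) = 14.37 kΩ.
V_out = 23.7 × 14.37 / (2.46 + 14.37) = 23.7 × 14.37/16.83 = 20.2 V.

V_out ≈ 20.2 V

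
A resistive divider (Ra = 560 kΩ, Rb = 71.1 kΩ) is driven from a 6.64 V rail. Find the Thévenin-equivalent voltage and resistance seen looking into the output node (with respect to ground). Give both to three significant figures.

V_th is the open-circuit tap voltage: 6.64 × 71.1/(560 + 71.1) = 0.748 V.
With the supply zeroed, Ra and Rb appear in parallel from the tap: R_th = Ra‖Rb = (560 × 71.1)/631.1 = 63.1 kΩ.

V_th = 0.748 V, R_th = 63.1 kΩ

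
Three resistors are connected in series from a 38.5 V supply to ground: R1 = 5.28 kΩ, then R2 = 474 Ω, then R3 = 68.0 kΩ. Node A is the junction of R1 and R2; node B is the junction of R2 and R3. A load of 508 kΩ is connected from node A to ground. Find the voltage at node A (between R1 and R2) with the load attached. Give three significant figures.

Below node A the series string R2+R3 = 68470 Ω sits in parallel with the 508000 Ω load: 60340 Ω.
V_A = 38.5 × 60340/(5280 + 60340) = 35.4 V.

V ≈ 35.4 V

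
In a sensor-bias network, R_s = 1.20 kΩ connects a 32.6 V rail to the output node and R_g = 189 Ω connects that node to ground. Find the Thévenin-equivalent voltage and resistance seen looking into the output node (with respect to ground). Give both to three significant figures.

V_th = 4.44 V, R_th = 163 Ω

V_th is the open-circuit tap voltage: 32.6 × 189/(1200 + 189) = 4.44 V.
With the supply zeroed, R_s and R_g appear in parallel from the tap: R_th = R_s‖R_g = (1200 × 189)/1389 = 163 Ω.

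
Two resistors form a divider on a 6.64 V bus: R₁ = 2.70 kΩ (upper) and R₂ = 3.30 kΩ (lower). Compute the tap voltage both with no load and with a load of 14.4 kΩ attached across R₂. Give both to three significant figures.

Unloaded: 3.65 V; loaded: 3.31 V

Open-circuit: V = 6.64 × 3.30/(2.70 + 3.30) = 3.65 V.
With the load, R₂ becomes R₂‖R_L = 2.685 kΩ, so V = 6.64 × 2.685/5.385 = 3.31 V.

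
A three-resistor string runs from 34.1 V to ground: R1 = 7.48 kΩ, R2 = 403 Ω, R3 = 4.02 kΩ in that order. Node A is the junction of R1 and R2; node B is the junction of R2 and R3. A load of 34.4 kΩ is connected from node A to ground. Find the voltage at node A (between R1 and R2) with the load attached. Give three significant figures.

Below node A the series string R2+R3 = 4423 Ω sits in parallel with the 34400 Ω load: 3919 Ω.
V_A = 34.1 × 3919/(7480 + 3919) = 11.7 V.

V ≈ 11.7 V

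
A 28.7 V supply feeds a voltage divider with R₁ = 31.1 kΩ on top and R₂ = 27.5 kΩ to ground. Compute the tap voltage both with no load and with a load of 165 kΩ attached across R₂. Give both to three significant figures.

Open-circuit: V = 28.7 × 27.5/(31.1 + 27.5) = 13.5 V.
With the load, R₂ becomes R₂‖R_L = 23.57 kΩ, so V = 28.7 × 23.57/54.67 = 12.4 V.

Unloaded: 13.5 V; loaded: 12.4 V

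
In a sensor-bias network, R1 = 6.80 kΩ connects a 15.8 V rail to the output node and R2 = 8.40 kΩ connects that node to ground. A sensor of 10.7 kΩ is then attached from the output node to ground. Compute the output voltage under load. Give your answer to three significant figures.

V_out ≈ 6.46 V

The load sits in parallel with R2: R2‖R_L = (8.40 × 10.7) / (8.40 + 10.7) = 4.706 kΩ.
V_out = 15.8 × 4.706 / (6.80 + 4.706) = 15.8 × 4.706/11.51 = 6.46 V.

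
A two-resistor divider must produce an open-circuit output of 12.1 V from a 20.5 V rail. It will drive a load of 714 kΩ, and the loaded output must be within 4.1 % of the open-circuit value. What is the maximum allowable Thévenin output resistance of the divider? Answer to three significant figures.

Loading drop = R_th/(R_th + R_L) ≤ 0.0410, so R_th ≤ R_L · ε/(1−ε) = 714 kΩ × 0.0410/0.9590 = 30.5 kΩ.

R_th ≤ 30.5 kΩ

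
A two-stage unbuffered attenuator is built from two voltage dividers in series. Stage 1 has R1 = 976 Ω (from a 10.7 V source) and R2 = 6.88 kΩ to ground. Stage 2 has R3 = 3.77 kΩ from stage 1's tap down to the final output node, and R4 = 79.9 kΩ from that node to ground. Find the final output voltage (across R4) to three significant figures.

Stage 2 presents R3+R4 = 83670 Ω as a load on stage 1's tap.
Stage 1's lower leg becomes R2‖(R3+R4) = 6357 Ω, so V_mid = 10.7 × 6357/7333 = 9.276 V.
Stage 2 is itself unloaded: V_out = V_mid × R4/(R3+R4) = 9.276 × 79900/83670 = 8.86 V.

V_out ≈ 8.86 V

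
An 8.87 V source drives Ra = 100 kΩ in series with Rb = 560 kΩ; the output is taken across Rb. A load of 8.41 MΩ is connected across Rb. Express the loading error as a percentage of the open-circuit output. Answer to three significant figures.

The divider's output (Thévenin) resistance is Ra‖Rb = 84.85 kΩ.
Fractional drop under load = R_th/(R_th + R_L) = 84.85 / (84.85 + 8410) = 0.009988.
So the output falls by 0.999 %.

0.999 %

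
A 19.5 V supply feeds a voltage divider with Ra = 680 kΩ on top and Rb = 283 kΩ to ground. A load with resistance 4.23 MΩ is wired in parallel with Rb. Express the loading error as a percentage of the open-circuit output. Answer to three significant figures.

4.51 %

The divider's output (Thévenin) resistance is Ra‖Rb = 199.8 kΩ.
Fractional drop under load = R_th/(R_th + R_L) = 199.8 / (199.8 + 4230) = 0.04511.
So the output falls by 4.51 %.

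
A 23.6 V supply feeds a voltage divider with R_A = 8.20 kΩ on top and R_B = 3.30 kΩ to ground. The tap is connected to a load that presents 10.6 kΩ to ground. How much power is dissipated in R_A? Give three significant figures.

P ≈ 39.8 mW

Total resistance from the source is R_A + (R_B‖R_L) = 10.72 kΩ, so I = 23.6/10.72 kΩ = 2.202 mA.
P = I²·R_A = (2.202 mA)² × 8.20 kΩ = 39.8 mW.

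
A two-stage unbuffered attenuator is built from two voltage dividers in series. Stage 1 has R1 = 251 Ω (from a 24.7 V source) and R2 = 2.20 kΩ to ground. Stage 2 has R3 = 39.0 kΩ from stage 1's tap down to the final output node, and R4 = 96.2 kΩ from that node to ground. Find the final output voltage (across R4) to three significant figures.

V_out ≈ 15.7 V

Stage 2 presents R3+R4 = 135200 Ω as a load on stage 1's tap.
Stage 1's lower leg becomes R2‖(R3+R4) = 2165 Ω, so V_mid = 24.7 × 2165/2416 = 22.13 V.
Stage 2 is itself unloaded: V_out = V_mid × R4/(R3+R4) = 22.13 × 96200/135200 = 15.7 V.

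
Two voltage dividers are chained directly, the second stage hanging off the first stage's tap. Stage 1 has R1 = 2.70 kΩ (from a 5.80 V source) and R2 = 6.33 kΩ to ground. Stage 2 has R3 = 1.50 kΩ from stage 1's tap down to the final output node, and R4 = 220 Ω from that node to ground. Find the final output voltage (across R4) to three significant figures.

V_out ≈ 0.248 V

Stage 2 presents R3+R4 = 1720 Ω as a load on stage 1's tap.
Stage 1's lower leg becomes R2‖(R3+R4) = 1352 Ω, so V_mid = 5.80 × 1352/4052 = 1.936 V.
Stage 2 is itself unloaded: V_out = V_mid × R4/(R3+R4) = 1.936 × 220/1720 = 0.248 V.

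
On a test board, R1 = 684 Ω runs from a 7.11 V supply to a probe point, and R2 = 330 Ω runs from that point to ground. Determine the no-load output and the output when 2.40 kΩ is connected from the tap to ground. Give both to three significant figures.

Open-circuit: V = 7.11 × 330/(684 + 330) = 2.31 V.
With the load, R2 becomes R2‖R_L = 290.1 Ω, so V = 7.11 × 290.1/974.1 = 2.12 V.

Unloaded: 2.31 V; loaded: 2.12 V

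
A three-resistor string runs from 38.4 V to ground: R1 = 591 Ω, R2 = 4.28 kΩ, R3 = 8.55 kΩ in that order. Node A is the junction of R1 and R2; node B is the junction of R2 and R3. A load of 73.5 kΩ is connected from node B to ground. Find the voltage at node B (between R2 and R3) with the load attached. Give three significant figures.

V ≈ 23.5 V

At node B, R3 is in parallel with the load: R3‖R_L = 7659 Ω.
Below node A the resistance is R2 + (R3‖R_L) = 11940 Ω, so V_A = 38.4 × 11940/12530 = 36.59 V.
Then V_B = V_A × (R3‖R_L)/(R2 + R3‖R_L) = 36.59 × 7659/11940 = 23.5 V.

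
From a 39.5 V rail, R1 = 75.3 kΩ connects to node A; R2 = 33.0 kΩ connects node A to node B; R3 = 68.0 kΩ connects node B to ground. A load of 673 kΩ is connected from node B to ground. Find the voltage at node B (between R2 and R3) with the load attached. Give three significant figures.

At node B, R3 is in parallel with the load: R3‖R_L = 61.76 kΩ.
Below node A the resistance is R2 + (R3‖R_L) = 94.76 kΩ, so V_A = 39.5 × 94.76/170.1 = 22.01 V.
Then V_B = V_A × (R3‖R_L)/(R2 + R3‖R_L) = 22.01 × 61.76/94.76 = 14.3 V.

V ≈ 14.3 V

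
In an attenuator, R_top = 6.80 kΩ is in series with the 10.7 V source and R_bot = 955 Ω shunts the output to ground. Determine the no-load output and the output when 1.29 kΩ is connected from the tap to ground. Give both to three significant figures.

Open-circuit: V = 10.7 × 955/(6800 + 955) = 1.32 V.
With the load, R_bot becomes R_bot‖R_L = 548.8 Ω, so V = 10.7 × 548.8/7349 = 0.799 V.

Unloaded: 1.32 V; loaded: 0.799 V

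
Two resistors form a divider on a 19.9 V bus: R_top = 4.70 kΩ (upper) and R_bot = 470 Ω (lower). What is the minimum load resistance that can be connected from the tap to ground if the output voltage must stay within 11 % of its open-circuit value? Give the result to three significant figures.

R_L(min) ≈ 3.46 kΩ

Output resistance R_th = R_top‖R_bot = (4700 × 470)/5170 = 427.3 Ω.
The fractional drop is R_th/(R_th + R_L); requiring this ≤ 0.110 gives R_L ≥ R_th(1/0.110 − 1) = 427.3 × 8.091 = 3.46 kΩ.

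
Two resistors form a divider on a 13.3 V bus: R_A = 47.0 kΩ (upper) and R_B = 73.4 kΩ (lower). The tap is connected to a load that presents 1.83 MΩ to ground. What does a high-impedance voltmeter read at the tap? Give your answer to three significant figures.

The load sits in parallel with R_B: R_B‖R_L = (73.4 × 1830) / (73.4 + 1830) = 70.57 kΩ.
V_out = 13.3 × 70.57 / (47.0 + 70.57) = 13.3 × 70.57/117.6 = 7.98 V.

V_out ≈ 7.98 V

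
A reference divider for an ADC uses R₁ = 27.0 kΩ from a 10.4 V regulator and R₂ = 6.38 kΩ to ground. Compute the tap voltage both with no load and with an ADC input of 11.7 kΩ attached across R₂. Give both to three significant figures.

Unloaded: 1.99 V; loaded: 1.38 V

Open-circuit: V = 10.4 × 6.38/(27.0 + 6.38) = 1.99 V.
With the load, R₂ becomes R₂‖R_L = 4.129 kΩ, so V = 10.4 × 4.129/31.13 = 1.38 V.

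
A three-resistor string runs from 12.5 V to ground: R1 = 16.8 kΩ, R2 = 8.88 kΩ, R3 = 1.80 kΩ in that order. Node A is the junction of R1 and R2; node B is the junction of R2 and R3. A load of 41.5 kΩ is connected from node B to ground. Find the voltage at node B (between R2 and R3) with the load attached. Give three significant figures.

V ≈ 0.787 V

At node B, R3 is in parallel with the load: R3‖R_L = 1.725 kΩ.
Below node A the resistance is R2 + (R3‖R_L) = 10.61 kΩ, so V_A = 12.5 × 10.61/27.41 = 4.837 V.
Then V_B = V_A × (R3‖R_L)/(R2 + R3‖R_L) = 4.837 × 1.725/10.61 = 0.787 V.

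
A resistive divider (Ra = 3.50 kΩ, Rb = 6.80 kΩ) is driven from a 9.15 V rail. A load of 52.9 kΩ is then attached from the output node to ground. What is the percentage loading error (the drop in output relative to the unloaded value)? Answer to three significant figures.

The divider's output (Thévenin) resistance is Ra‖Rb = 2.311 kΩ.
Fractional drop under load = R_th/(R_th + R_L) = 2.311 / (2.311 + 52.9) = 0.04185.
So the output falls by 4.19 %.

4.19 %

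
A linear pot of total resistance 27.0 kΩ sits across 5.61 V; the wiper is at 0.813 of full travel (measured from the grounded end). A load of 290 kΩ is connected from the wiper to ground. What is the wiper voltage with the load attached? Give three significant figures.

The wiper splits the pot into (1−α)R = 5.049 kΩ above and αR = 21.95 kΩ below.
Lower section ‖ load = 20.41 kΩ.
V_wiper = 5.61 × 20.41/(5.049 + 20.41) = 4.50 V.

V ≈ 4.50 V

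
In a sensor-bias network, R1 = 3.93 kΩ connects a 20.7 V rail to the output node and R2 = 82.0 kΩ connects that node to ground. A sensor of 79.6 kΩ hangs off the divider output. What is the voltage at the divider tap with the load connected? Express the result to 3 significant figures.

V_out ≈ 18.9 V

The load sits in parallel with R2: R2‖R_L = (82.0 × 79.6) / (82.0 + 79.6) = 40.39 kΩ.
V_out = 20.7 × 40.39 / (3.93 + 40.39) = 20.7 × 40.39/44.32 = 18.9 V.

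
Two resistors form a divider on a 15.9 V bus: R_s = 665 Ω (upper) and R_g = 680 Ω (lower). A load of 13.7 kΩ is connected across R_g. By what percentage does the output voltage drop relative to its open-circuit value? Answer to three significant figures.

The divider's output (Thévenin) resistance is R_s‖R_g = 336.2 Ω.
Fractional drop under load = R_th/(R_th + R_L) = 336.2 / (336.2 + 13700) = 0.02395.
So the output falls by 2.40 %.

2.40 %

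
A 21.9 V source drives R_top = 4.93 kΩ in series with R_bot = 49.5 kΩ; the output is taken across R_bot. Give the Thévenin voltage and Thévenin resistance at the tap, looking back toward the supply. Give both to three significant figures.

V_th is the open-circuit tap voltage: 21.9 × 49.5/(4.93 + 49.5) = 19.9 V.
With the supply zeroed, R_top and R_bot appear in parallel from the tap: R_th = R_top‖R_bot = (4.93 × 49.5)/54.43 = 4.48 kΩ.

V_th = 19.9 V, R_th = 4.48 kΩ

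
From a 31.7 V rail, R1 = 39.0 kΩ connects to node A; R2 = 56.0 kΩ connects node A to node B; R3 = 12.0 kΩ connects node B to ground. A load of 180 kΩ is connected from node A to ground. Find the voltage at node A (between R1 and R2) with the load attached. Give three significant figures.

V ≈ 17.7 V

Below node A the series string R2+R3 = 68.00 kΩ sits in parallel with the 180 kΩ load: 49.35 kΩ.
V_A = 31.7 × 49.35/(39.0 + 49.35) = 17.7 V.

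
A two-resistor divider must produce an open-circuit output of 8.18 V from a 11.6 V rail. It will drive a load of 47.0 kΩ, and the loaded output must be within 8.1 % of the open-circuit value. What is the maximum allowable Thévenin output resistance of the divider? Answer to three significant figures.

R_th ≤ 4.14 kΩ

Loading drop = R_th/(R_th + R_L) ≤ 0.0810, so R_th ≤ R_L · ε/(1−ε) = 47.0 kΩ × 0.0810/0.9190 = 4.14 kΩ.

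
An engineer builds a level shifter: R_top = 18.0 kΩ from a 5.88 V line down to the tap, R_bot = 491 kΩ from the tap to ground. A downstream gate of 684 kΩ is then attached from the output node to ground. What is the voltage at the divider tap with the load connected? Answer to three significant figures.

The load sits in parallel with R_bot: R_bot‖R_L = (491 × 684) / (491 + 684) = 285.8 kΩ.
V_out = 5.88 × 285.8 / (18.0 + 285.8) = 5.88 × 285.8/303.8 = 5.53 V.

V_out ≈ 5.53 V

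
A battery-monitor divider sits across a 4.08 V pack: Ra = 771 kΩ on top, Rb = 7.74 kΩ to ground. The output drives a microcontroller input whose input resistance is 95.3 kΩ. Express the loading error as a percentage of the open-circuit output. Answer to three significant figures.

The divider's output (Thévenin) resistance is Ra‖Rb = 7.663 kΩ.
Fractional drop under load = R_th/(R_th + R_L) = 7.663 / (7.663 + 95.3) = 0.07443.
So the output falls by 7.44 %.

7.44 %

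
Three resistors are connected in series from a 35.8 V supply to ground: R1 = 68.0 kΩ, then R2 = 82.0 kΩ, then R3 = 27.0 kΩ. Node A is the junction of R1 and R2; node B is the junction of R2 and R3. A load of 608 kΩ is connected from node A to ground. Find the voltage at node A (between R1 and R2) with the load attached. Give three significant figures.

Below node A the series string R2+R3 = 109.0 kΩ sits in parallel with the 608 kΩ load: 92.43 kΩ.
V_A = 35.8 × 92.43/(68.0 + 92.43) = 20.6 V.

V ≈ 20.6 V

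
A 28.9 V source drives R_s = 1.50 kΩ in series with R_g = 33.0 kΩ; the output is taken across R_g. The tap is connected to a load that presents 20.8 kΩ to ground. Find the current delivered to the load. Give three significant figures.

I_L ≈ 1.24 mA

R_g‖R_L = 12.76 kΩ; V_out = 28.9 × 12.76/14.26 = 25.86 V.
I_L = V_out / R_L = 25.86 / 20.8 kΩ = 1.24 mA.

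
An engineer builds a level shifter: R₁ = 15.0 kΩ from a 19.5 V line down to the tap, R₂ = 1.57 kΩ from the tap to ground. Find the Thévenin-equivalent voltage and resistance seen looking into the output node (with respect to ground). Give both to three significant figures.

V_th is the open-circuit tap voltage: 19.5 × 1.57/(15.0 + 1.57) = 1.85 V.
With the supply zeroed, R₁ and R₂ appear in parallel from the tap: R_th = R₁‖R₂ = (15.0 × 1.57)/16.57 = 1.42 kΩ.

V_th = 1.85 V, R_th = 1.42 kΩ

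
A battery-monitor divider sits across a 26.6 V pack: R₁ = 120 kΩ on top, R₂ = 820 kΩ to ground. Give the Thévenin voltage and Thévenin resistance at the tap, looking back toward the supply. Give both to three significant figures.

V_th is the open-circuit tap voltage: 26.6 × 820/(120 + 820) = 23.2 V.
With the supply zeroed, R₁ and R₂ appear in parallel from the tap: R_th = R₁‖R₂ = (120 × 820)/940.0 = 105 kΩ.

V_th = 23.2 V, R_th = 105 kΩ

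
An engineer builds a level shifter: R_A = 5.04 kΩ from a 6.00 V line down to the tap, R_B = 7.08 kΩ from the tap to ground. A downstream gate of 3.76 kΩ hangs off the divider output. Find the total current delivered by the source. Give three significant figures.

I ≈ 0.800 mA

R_B‖R_L = 2.456 kΩ, so the source sees R_A + R_B‖R_L = 7.496 kΩ.
I = 6.00 V / 7.496 kΩ = 0.800 mA.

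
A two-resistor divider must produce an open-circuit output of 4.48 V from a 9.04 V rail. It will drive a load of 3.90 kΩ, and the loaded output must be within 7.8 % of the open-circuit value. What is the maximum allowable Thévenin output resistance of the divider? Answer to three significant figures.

Loading drop = R_th/(R_th + R_L) ≤ 0.0780, so R_th ≤ R_L · ε/(1−ε) = 3.90 kΩ × 0.0780/0.9220 = 330 Ω.
(Any R1, R2 with R2/(R1+R2) = 0.496 and R1‖R2 ≤ 330 Ω will meet the spec.)

R_th ≤ 330 Ω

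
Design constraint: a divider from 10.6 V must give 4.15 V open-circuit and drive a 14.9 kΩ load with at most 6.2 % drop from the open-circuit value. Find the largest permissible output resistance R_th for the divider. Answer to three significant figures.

Loading drop = R_th/(R_th + R_L) ≤ 0.0620, so R_th ≤ R_L · ε/(1−ε) = 14.9 kΩ × 0.0620/0.9380 = 985 Ω.

R_th ≤ 985 Ω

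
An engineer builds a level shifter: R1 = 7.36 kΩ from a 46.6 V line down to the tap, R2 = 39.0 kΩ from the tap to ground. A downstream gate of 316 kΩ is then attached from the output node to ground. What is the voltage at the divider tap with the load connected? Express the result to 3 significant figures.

The load sits in parallel with R2: R2‖R_L = (39.0 × 316) / (39.0 + 316) = 34.72 kΩ.
V_out = 46.6 × 34.72 / (7.36 + 34.72) = 46.6 × 34.72/42.08 = 38.4 V.
(Unloaded it would have been 39.2 V.)

V_out ≈ 38.4 V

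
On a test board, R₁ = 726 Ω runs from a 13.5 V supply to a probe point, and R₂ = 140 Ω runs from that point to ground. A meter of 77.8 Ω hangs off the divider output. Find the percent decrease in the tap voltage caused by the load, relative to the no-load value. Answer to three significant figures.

60.1 %

The divider's output (Thévenin) resistance is R₁‖R₂ = 117.4 Ω.
Fractional drop under load = R_th/(R_th + R_L) = 117.4 / (117.4 + 77.8) = 0.6014.
So the output falls by 60.1 %.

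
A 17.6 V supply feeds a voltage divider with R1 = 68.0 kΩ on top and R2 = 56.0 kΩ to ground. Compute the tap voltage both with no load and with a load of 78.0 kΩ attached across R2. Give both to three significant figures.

Open-circuit: V = 17.6 × 56.0/(68.0 + 56.0) = 7.95 V.
With the load, R2 becomes R2‖R_L = 32.60 kΩ, so V = 17.6 × 32.60/100.6 = 5.70 V.

Unloaded: 7.95 V; loaded: 5.70 V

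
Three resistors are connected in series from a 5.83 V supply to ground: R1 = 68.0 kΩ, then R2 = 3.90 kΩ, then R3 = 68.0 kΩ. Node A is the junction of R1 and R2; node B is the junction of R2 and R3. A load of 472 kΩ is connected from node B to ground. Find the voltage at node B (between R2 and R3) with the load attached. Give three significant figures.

V ≈ 2.64 V

At node B, R3 is in parallel with the load: R3‖R_L = 59.44 kΩ.
Below node A the resistance is R2 + (R3‖R_L) = 63.34 kΩ, so V_A = 5.83 × 63.34/131.3 = 2.812 V.
Then V_B = V_A × (R3‖R_L)/(R2 + R3‖R_L) = 2.812 × 59.44/63.34 = 2.64 V.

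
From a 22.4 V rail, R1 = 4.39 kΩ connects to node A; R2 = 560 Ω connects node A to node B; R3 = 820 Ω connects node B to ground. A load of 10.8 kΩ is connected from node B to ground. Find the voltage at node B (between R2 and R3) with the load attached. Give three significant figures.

At node B, R3 is in parallel with the load: R3‖R_L = 762.1 Ω.
Below node A the resistance is R2 + (R3‖R_L) = 1322 Ω, so V_A = 22.4 × 1322/5712 = 5.185 V.
Then V_B = V_A × (R3‖R_L)/(R2 + R3‖R_L) = 5.185 × 762.1/1322 = 2.99 V.

V ≈ 2.99 V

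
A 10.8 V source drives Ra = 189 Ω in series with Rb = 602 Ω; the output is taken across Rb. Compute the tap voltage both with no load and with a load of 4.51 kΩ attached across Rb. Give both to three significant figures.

Unloaded: 8.22 V; loaded: 7.97 V

Open-circuit: V = 10.8 × 602/(189 + 602) = 8.22 V.
With the load, Rb becomes Rb‖R_L = 531.1 Ω, so V = 10.8 × 531.1/720.1 = 7.97 V.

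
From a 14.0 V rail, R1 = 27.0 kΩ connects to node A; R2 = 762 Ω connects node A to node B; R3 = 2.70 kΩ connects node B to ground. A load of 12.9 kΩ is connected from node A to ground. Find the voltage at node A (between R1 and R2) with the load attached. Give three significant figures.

V ≈ 1.29 V

Below node A the series string R2+R3 = 3462 Ω sits in parallel with the 12900 Ω load: 2729 Ω.
V_A = 14.0 × 2729/(27000 + 2729) = 1.29 V.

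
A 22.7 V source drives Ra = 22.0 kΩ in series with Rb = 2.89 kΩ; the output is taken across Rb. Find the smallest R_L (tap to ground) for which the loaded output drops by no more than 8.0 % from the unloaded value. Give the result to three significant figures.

Output resistance R_th = Ra‖Rb = (22.0 × 2.89)/24.89 = 2.554 kΩ.
The fractional drop is R_th/(R_th + R_L); requiring this ≤ 0.0800 gives R_L ≥ R_th(1/0.0800 − 1) = 2.554 × 11.50 = 29.4 kΩ.

R_L(min) ≈ 29.4 kΩ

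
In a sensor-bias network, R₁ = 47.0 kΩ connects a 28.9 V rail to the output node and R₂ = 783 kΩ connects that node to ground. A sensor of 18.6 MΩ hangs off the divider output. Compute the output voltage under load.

The load sits in parallel with R₂: R₂‖R_L = (783 × 18600) / (783 + 18600) = 751.4 kΩ.
V_out = 28.9 × 751.4 / (47.0 + 751.4) = 28.9 × 751.4/798.4 = 27.2 V.
(Unloaded it would have been 27.3 V.)

V_out ≈ 27.2 V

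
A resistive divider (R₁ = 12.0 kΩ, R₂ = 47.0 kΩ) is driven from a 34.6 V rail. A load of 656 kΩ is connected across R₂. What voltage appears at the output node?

V_out ≈ 27.2 V

The load sits in parallel with R₂: R₂‖R_L = (47.0 × 656) / (47.0 + 656) = 43.86 kΩ.
V_out = 34.6 × 43.86 / (12.0 + 43.86) = 34.6 × 43.86/55.86 = 27.2 V.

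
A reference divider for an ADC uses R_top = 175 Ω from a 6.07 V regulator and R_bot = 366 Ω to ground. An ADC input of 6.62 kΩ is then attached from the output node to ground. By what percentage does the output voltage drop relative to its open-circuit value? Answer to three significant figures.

The divider's output (Thévenin) resistance is R_top‖R_bot = 118.4 Ω.
Fractional drop under load = R_th/(R_th + R_L) = 118.4 / (118.4 + 6620) = 0.01757.
So the output falls by 1.76 %.

1.76 %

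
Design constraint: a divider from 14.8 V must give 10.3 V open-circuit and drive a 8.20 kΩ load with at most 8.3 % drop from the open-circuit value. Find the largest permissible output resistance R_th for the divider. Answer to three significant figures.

Loading drop = R_th/(R_th + R_L) ≤ 0.0830, so R_th ≤ R_L · ε/(1−ε) = 8.20 kΩ × 0.0830/0.9170 = 742 Ω.

R_th ≤ 742 Ω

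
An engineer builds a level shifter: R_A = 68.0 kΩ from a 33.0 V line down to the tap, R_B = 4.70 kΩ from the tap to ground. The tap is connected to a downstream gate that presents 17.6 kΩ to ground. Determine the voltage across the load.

V_out ≈ 1.71 V

The load sits in parallel with R_B: R_B‖R_L = (4.70 × 17.6) / (4.70 + 17.6) = 3.709 kΩ.
V_out = 33.0 × 3.709 / (68.0 + 3.709) = 33.0 × 3.709/71.71 = 1.71 V.
(Unloaded it would have been 2.13 V.)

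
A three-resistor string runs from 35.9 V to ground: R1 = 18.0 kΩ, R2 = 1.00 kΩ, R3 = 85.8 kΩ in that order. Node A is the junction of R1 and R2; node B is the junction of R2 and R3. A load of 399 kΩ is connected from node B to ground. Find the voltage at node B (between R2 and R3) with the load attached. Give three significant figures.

V ≈ 28.3 V

At node B, R3 is in parallel with the load: R3‖R_L = 70.62 kΩ.
Below node A the resistance is R2 + (R3‖R_L) = 71.62 kΩ, so V_A = 35.9 × 71.62/89.62 = 28.69 V.
Then V_B = V_A × (R3‖R_L)/(R2 + R3‖R_L) = 28.69 × 70.62/71.62 = 28.3 V.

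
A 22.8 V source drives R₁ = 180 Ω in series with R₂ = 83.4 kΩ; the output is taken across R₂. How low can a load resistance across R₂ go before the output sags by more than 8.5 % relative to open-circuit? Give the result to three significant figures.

R_L(min) ≈ 1.93 kΩ

Output resistance R_th = R₁‖R₂ = (180 × 83400)/83580 = 179.6 Ω.
The fractional drop is R_th/(R_th + R_L); requiring this ≤ 0.0850 gives R_L ≥ R_th(1/0.0850 − 1) = 179.6 × 10.76 = 1.93 kΩ.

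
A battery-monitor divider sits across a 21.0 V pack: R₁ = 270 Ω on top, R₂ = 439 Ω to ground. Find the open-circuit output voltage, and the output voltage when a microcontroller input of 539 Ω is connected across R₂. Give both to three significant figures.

Open-circuit: V = 21.0 × 439/(270 + 439) = 13.0 V.
With the load, R₂ becomes R₂‖R_L = 241.9 Ω, so V = 21.0 × 241.9/511.9 = 9.92 V.

Unloaded: 13.0 V; loaded: 9.92 V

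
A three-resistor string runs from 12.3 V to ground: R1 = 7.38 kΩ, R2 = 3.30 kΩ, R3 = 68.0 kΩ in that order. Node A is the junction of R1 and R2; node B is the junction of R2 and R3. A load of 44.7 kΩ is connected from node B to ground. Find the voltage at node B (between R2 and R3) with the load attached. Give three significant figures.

V ≈ 8.81 V

At node B, R3 is in parallel with the load: R3‖R_L = 26.97 kΩ.
Below node A the resistance is R2 + (R3‖R_L) = 30.27 kΩ, so V_A = 12.3 × 30.27/37.65 = 9.889 V.
Then V_B = V_A × (R3‖R_L)/(R2 + R3‖R_L) = 9.889 × 26.97/30.27 = 8.81 V.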